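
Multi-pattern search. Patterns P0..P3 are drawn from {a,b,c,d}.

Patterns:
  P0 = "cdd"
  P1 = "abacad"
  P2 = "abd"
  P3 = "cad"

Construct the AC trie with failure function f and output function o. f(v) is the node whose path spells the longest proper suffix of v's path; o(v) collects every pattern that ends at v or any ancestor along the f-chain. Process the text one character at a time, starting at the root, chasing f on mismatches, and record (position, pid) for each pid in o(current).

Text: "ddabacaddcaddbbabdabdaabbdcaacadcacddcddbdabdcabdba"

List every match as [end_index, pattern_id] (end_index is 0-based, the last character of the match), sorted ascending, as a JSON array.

Build:
Trie (insert patterns):
  n0 'ε': a→4 c→1
  n1 'c': a→11 d→2
  n2 'cd': d→3
  n3 'cdd': ·  ←P0
  n4 'a': b→5
  n5 'ab': a→6 d→10
  n6 'aba': c→7
  n7 'abac': a→8
  n8 'abaca': d→9
  n9 'abacad': ·  ←P1
  n10 'abd': ·  ←P2
  n11 'ca': d→12
  n12 'cad': ·  ←P3

BFS fail/out derivation:
  fail(1) 'c': from fail(0)=0 chase 'c': 0 ⇒ 0;  out=∅∪out(0)=∅
  fail(4) 'a': from fail(0)=0 chase 'a': 0 ⇒ 0;  out=∅∪out(0)=∅
  fail(2) 'cd': from fail(1)=0 chase 'd': 0 ⇒ 0;  out=∅∪out(0)=∅
  fail(5) 'ab': from fail(4)=0 chase 'b': 0 ⇒ 0;  out=∅∪out(0)=∅
  fail(11) 'ca': from fail(1)=0 chase 'a': 0 ⇒ 4;  out=∅∪out(4)=∅
  fail(3) 'cdd': from fail(2)=0 chase 'd': 0 ⇒ 0;  out={0}∪out(0)={0}
  fail(6) 'aba': from fail(5)=0 chase 'a': 0 ⇒ 4;  out=∅∪out(4)=∅
  fail(10) 'abd': from fail(5)=0 chase 'd': 0 ⇒ 0;  out={2}∪out(0)={2}
  fail(12) 'cad': from fail(11)=4 chase 'd': 4→0 ⇒ 0;  out={3}∪out(0)={3}
  fail(7) 'abac': from fail(6)=4 chase 'c': 4→0 ⇒ 1;  out=∅∪out(1)=∅
  fail(8) 'abaca': from fail(7)=1 chase 'a': 1 ⇒ 11;  out=∅∪out(11)=∅
  fail(9) 'abacad': from fail(8)=11 chase 'd': 11 ⇒ 12;  out={1}∪out(12)={1,3}

Run:
pos 0 'd': at 0
pos 1 'd': at 0
pos 2 'a': at 4
pos 3 'b': at 5
pos 4 'a': at 6
pos 5 'c': at 7
pos 6 'a': at 8
pos 7 'd': at 9  → match P1@[2:7],P3@[5:7]
pos 8 'd': at 0 (fail-walked)
pos 9 'c': at 1
pos 10 'a': at 11
pos 11 'd': at 12  → match P3@[9:11]
pos 12 'd': at 0 (fail-walked)
pos 13 'b': at 0
pos 14 'b': at 0
pos 15 'a': at 4
pos 16 'b': at 5
pos 17 'd': at 10  → match P2@[15:17]
pos 18 'a': at 4 (fail-walked)
pos 19 'b': at 5
pos 20 'd': at 10  → match P2@[18:20]
pos 21 'a': at 4 (fail-walked)
pos 22 'a': at 4 (fail-walked)
pos 23 'b': at 5
pos 24 'b': at 0 (fail-walked)
pos 25 'd': at 0
pos 26 'c': at 1
pos 27 'a': at 11
pos 28 'a': at 4 (fail-walked)
pos 29 'c': at 1 (fail-walked)
pos 30 'a': at 11
pos 31 'd': at 12  → match P3@[29:31]
pos 32 'c': at 1 (fail-walked)
pos 33 'a': at 11
pos 34 'c': at 1 (fail-walked)
pos 35 'd': at 2
pos 36 'd': at 3  → match P0@[34:36]
pos 37 'c': at 1 (fail-walked)
pos 38 'd': at 2
pos 39 'd': at 3  → match P0@[37:39]
pos 40 'b': at 0 (fail-walked)
pos 41 'd': at 0
pos 42 'a': at 4
pos 43 'b': at 5
pos 44 'd': at 10  → match P2@[42:44]
pos 45 'c': at 1 (fail-walked)
pos 46 'a': at 11
pos 47 'b': at 5 (fail-walked)
pos 48 'd': at 10  → match P2@[46:48]
pos 49 'b': at 0 (fail-walked)
pos 50 'a': at 4

All matches (sorted): [[7,1],[7,3],[11,3],[17,2],[20,2],[31,3],[36,0],[39,0],[44,2],[48,2]]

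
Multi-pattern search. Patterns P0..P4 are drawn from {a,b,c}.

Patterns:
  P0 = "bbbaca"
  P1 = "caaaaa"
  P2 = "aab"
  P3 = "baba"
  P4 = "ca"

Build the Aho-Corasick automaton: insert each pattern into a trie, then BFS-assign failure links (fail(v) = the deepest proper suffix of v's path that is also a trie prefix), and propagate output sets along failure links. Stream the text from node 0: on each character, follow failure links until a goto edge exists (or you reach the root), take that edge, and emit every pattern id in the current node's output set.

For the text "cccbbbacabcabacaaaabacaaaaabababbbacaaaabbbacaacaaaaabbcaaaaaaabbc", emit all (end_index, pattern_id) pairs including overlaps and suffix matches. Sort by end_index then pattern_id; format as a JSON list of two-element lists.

Construct AC machine:
Trie nodes:
  0='ε' goto a→13 b→1 c→7
  1='b' goto a→16 b→2
  2='bb' goto b→3
  3='bbb' goto a→4
  4='bbba' goto c→5
  5='bbbac' goto a→6
  6='bbbaca' goto ·  [P0 ends]
  7='c' goto a→8
  8='ca' goto a→9  [P4 ends]
  9='caa' goto a→10
  10='caaa' goto a→11
  11='caaaa' goto a→12
  12='caaaaa' goto ·  [P1 ends]
  13='a' goto a→14
  14='aa' goto b→15
  15='aab' goto ·  [P2 ends]
  16='ba' goto b→17
  17='bab' goto a→18
  18='baba' goto ·  [P3 ends]

Failure links (BFS by depth):
  fail(1) 'b': from fail(0)=0 chase 'b': 0 ⇒ 0;  out=∅∪out(0)=∅
  fail(7) 'c': from fail(0)=0 chase 'c': 0 ⇒ 0;  out=∅∪out(0)=∅
  fail(13) 'a': from fail(0)=0 chase 'a': 0 ⇒ 0;  out=∅∪out(0)=∅
  fail(2) 'bb': from fail(1)=0 chase 'b': 0 ⇒ 1;  out=∅∪out(1)=∅
  fail(8) 'ca': from fail(7)=0 chase 'a': 0 ⇒ 13;  out={4}∪out(13)={4}
  fail(14) 'aa': from fail(13)=0 chase 'a': 0 ⇒ 13;  out=∅∪out(13)=∅
  fail(16) 'ba': from fail(1)=0 chase 'a': 0 ⇒ 13;  out=∅∪out(13)=∅
  fail(3) 'bbb': from fail(2)=1 chase 'b': 1 ⇒ 2;  out=∅∪out(2)=∅
  fail(9) 'caa': from fail(8)=13 chase 'a': 13 ⇒ 14;  out=∅∪out(14)=∅
  fail(15) 'aab': from fail(14)=13 chase 'b': 13→0 ⇒ 1;  out={2}∪out(1)={2}
  fail(17) 'bab': from fail(16)=13 chase 'b': 13→0 ⇒ 1;  out=∅∪out(1)=∅
  fail(4) 'bbba': from fail(3)=2 chase 'a': 2→1 ⇒ 16;  out=∅∪out(16)=∅
  fail(10) 'caaa': from fail(9)=14 chase 'a': 14→13 ⇒ 14;  out=∅∪out(14)=∅
  fail(18) 'baba': from fail(17)=1 chase 'a': 1 ⇒ 16;  out={3}∪out(16)={3}
  fail(5) 'bbbac': from fail(4)=16 chase 'c': 16→13→0 ⇒ 7;  out=∅∪out(7)=∅
  fail(11) 'caaaa': from fail(10)=14 chase 'a': 14→13 ⇒ 14;  out=∅∪out(14)=∅
  fail(6) 'bbbaca': from fail(5)=7 chase 'a': 7 ⇒ 8;  out={0}∪out(8)={0,4}
  fail(12) 'caaaaa': from fail(11)=14 chase 'a': 14→13 ⇒ 14;  out={1}∪out(14)={1}

Scan:
i=0 'c': node 0→7
i=1 'c': node 7→7 ·f
i=2 'c': node 7→7 ·f
i=3 'b': node 7→1 ·f
i=4 'b': node 1→2
i=5 'b': node 2→3
i=6 'a': node 3→4
i=7 'c': node 4→5
i=8 'a': node 5→6  emit P0@[3:8],P4@[7:8]
i=9 'b': node 6→1 ·f
i=10 'c': node 1→7 ·f
i=11 'a': node 7→8  emit P4@[10:11]
i=12 'b': node 8→1 ·f
i=13 'a': node 1→16
i=14 'c': node 16→7 ·f
i=15 'a': node 7→8  emit P4@[14:15]
i=16 'a': node 8→9
i=17 'a': node 9→10
i=18 'a': node 10→11
i=19 'b': node 11→15 ·f  emit P2@[17:19]
i=20 'a': node 15→16 ·f
i=21 'c': node 16→7 ·f
i=22 'a': node 7→8  emit P4@[21:22]
i=23 'a': node 8→9
i=24 'a': node 9→10
i=25 'a': node 10→11
i=26 'a': node 11→12  emit P1@[21:26]
i=27 'b': node 12→15 ·f  emit P2@[25:27]
i=28 'a': node 15→16 ·f
i=29 'b': node 16→17
i=30 'a': node 17→18  emit P3@[27:30]
i=31 'b': node 18→17 ·f
i=32 'b': node 17→2 ·f
i=33 'b': node 2→3
i=34 'a': node 3→4
i=35 'c': node 4→5
i=36 'a': node 5→6  emit P0@[31:36],P4@[35:36]
i=37 'a': node 6→9 ·f
i=38 'a': node 9→10
i=39 'a': node 10→11
i=40 'b': node 11→15 ·f  emit P2@[38:40]
i=41 'b': node 15→2 ·f
i=42 'b': node 2→3
i=43 'a': node 3→4
i=44 'c': node 4→5
i=45 'a': node 5→6  emit P0@[40:45],P4@[44:45]
i=46 'a': node 6→9 ·f
i=47 'c': node 9→7 ·f
i=48 'a': node 7→8  emit P4@[47:48]
i=49 'a': node 8→9
i=50 'a': node 9→10
i=51 'a': node 10→11
i=52 'a': node 11→12  emit P1@[47:52]
i=53 'b': node 12→15 ·f  emit P2@[51:53]
i=54 'b': node 15→2 ·f
i=55 'c': node 2→7 ·f
i=56 'a': node 7→8  emit P4@[55:56]
i=57 'a': node 8→9
i=58 'a': node 9→10
i=59 'a': node 10→11
i=60 'a': node 11→12  emit P1@[55:60]
i=61 'a': node 12→14 ·f
i=62 'a': node 14→14 ·f
i=63 'b': node 14→15  emit P2@[61:63]
i=64 'b': node 15→2 ·f
i=65 'c': node 2→7 ·f

All matches (sorted): [[8,0],[8,4],[11,4],[15,4],[19,2],[22,4],[26,1],[27,2],[30,3],[36,0],[36,4],[40,2],[45,0],[45,4],[48,4],[52,1],[53,2],[56,4],[60,1],[63,2]]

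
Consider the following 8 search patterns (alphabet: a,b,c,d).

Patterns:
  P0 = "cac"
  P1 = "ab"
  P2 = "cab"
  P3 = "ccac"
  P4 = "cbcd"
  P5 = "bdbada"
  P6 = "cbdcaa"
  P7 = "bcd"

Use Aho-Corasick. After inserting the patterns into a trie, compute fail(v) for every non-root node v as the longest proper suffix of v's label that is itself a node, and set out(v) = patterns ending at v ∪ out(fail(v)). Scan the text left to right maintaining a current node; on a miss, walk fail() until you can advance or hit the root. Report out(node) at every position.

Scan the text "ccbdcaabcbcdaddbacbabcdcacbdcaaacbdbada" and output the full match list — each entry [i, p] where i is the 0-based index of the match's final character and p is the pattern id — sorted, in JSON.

Build:
Trie nodes:
  n0 'ε': a→4 b→13 c→1
  n1 'c': a→2 b→10 c→7
  n2 'ca': b→6 c→3
  n3 'cac': ·  [P0 ends]
  n4 'a': b→5
  n5 'ab': ·  [P1 ends]
  n6 'cab': ·  [P2 ends]
  n7 'cc': a→8
  n8 'cca': c→9
  n9 'ccac': ·  [P3 ends]
  n10 'cb': c→11 d→19
  n11 'cbc': d→12
  n12 'cbcd': ·  [P4 ends]
  n13 'b': c→23 d→14
  n14 'bd': b→15
  n15 'bdb': a→16
  n16 'bdba': d→17
  n17 'bdbad': a→18
  n18 'bdbada': ·  [P5 ends]
  n19 'cbd': c→20
  n20 'cbdc': a→21
  n21 'cbdca': a→22
  n22 'cbdcaa': ·  [P6 ends]
  n23 'bc': d→24
  n24 'bcd': ·  [P7 ends]

BFS fail/out derivation:
  fail(1) 'c': from fail(0)=0 chase 'c': 0 ⇒ 0;  out=∅∪out(0)=∅
  fail(4) 'a': from fail(0)=0 chase 'a': 0 ⇒ 0;  out=∅∪out(0)=∅
  fail(13) 'b': from fail(0)=0 chase 'b': 0 ⇒ 0;  out=∅∪out(0)=∅
  fail(2) 'ca': from fail(1)=0 chase 'a': 0 ⇒ 4;  out=∅∪out(4)=∅
  fail(5) 'ab': from fail(4)=0 chase 'b': 0 ⇒ 13;  out={1}∪out(13)={1}
  fail(7) 'cc': from fail(1)=0 chase 'c': 0 ⇒ 1;  out=∅∪out(1)=∅
  fail(10) 'cb': from fail(1)=0 chase 'b': 0 ⇒ 13;  out=∅∪out(13)=∅
  fail(14) 'bd': from fail(13)=0 chase 'd': 0 ⇒ 0;  out=∅∪out(0)=∅
  fail(23) 'bc': from fail(13)=0 chase 'c': 0 ⇒ 1;  out=∅∪out(1)=∅
  fail(3) 'cac': from fail(2)=4 chase 'c': 4→0 ⇒ 1;  out={0}∪out(1)={0}
  fail(6) 'cab': from fail(2)=4 chase 'b': 4 ⇒ 5;  out={2}∪out(5)={1,2}
  fail(8) 'cca': from fail(7)=1 chase 'a': 1 ⇒ 2;  out=∅∪out(2)=∅
  fail(11) 'cbc': from fail(10)=13 chase 'c': 13 ⇒ 23;  out=∅∪out(23)=∅
  fail(15) 'bdb': from fail(14)=0 chase 'b': 0 ⇒ 13;  out=∅∪out(13)=∅
  fail(19) 'cbd': from fail(10)=13 chase 'd': 13 ⇒ 14;  out=∅∪out(14)=∅
  fail(24) 'bcd': from fail(23)=1 chase 'd': 1→0 ⇒ 0;  out={7}∪out(0)={7}
  fail(9) 'ccac': from fail(8)=2 chase 'c': 2 ⇒ 3;  out={3}∪out(3)={0,3}
  fail(12) 'cbcd': from fail(11)=23 chase 'd': 23 ⇒ 24;  out={4}∪out(24)={4,7}
  fail(16) 'bdba': from fail(15)=13 chase 'a': 13→0 ⇒ 4;  out=∅∪out(4)=∅
  fail(20) 'cbdc': from fail(19)=14 chase 'c': 14→0 ⇒ 1;  out=∅∪out(1)=∅
  fail(17) 'bdbad': from fail(16)=4 chase 'd': 4→0 ⇒ 0;  out=∅∪out(0)=∅
  fail(21) 'cbdca': from fail(20)=1 chase 'a': 1 ⇒ 2;  out=∅∪out(2)=∅
  fail(18) 'bdbada': from fail(17)=0 chase 'a': 0 ⇒ 4;  out={5}∪out(4)={5}
  fail(22) 'cbdcaa': from fail(21)=2 chase 'a': 2→4→0 ⇒ 4;  out={6}∪out(4)={6}

Scan:
[0] read 'c'  n0⇒n1
[1] read 'c'  n1⇒n7
[2] read 'b'  n7⇒n10 (via fail)
[3] read 'd'  n10⇒n19
[4] read 'c'  n19⇒n20
[5] read 'a'  n20⇒n21
[6] read 'a'  n21⇒n22  ** P6@[1:6]
[7] read 'b'  n22⇒n5 (via fail)  ** P1@[6:7]
[8] read 'c'  n5⇒n23 (via fail)
[9] read 'b'  n23⇒n10 (via fail)
[10] read 'c'  n10⇒n11
[11] read 'd'  n11⇒n12  ** P4@[8:11],P7@[9:11]
[12] read 'a'  n12⇒n4 (via fail)
[13] read 'd'  n4⇒n0 (via fail)
[14] read 'd'  n0⇒n0
[15] read 'b'  n0⇒n13
[16] read 'a'  n13⇒n4 (via fail)
[17] read 'c'  n4⇒n1 (via fail)
[18] read 'b'  n1⇒n10
[19] read 'a'  n10⇒n4 (via fail)
[20] read 'b'  n4⇒n5  ** P1@[19:20]
[21] read 'c'  n5⇒n23 (via fail)
[22] read 'd'  n23⇒n24  ** P7@[20:22]
[23] read 'c'  n24⇒n1 (via fail)
[24] read 'a'  n1⇒n2
[25] read 'c'  n2⇒n3  ** P0@[23:25]
[26] read 'b'  n3⇒n10 (via fail)
[27] read 'd'  n10⇒n19
[28] read 'c'  n19⇒n20
[29] read 'a'  n20⇒n21
[30] read 'a'  n21⇒n22  ** P6@[25:30]
[31] read 'a'  n22⇒n4 (via fail)
[32] read 'c'  n4⇒n1 (via fail)
[33] read 'b'  n1⇒n10
[34] read 'd'  n10⇒n19
[35] read 'b'  n19⇒n15 (via fail)
[36] read 'a'  n15⇒n16
[37] read 'd'  n16⇒n17
[38] read 'a'  n17⇒n18  ** P5@[33:38]

All matches (sorted): [[6,6],[7,1],[11,4],[11,7],[20,1],[22,7],[25,0],[30,6],[38,5]]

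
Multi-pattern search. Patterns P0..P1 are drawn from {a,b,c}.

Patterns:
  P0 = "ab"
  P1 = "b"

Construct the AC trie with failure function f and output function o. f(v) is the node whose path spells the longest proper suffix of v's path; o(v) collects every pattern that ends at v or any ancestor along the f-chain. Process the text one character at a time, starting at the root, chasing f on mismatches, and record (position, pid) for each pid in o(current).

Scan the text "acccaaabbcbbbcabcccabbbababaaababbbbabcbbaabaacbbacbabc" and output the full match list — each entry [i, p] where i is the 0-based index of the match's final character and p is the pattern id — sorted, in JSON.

Construct AC machine:
Trie (insert patterns):
  0='ε' goto a→1 b→3
  1='a' goto b→2
  2='ab' goto ·  [P0 ends]
  3='b' goto ·  [P1 ends]

BFS fail/out derivation:
  fail(1) 'a': from fail(0)=0 chase 'a': 0 ⇒ 0;  out=∅∪out(0)=∅
  fail(3) 'b': from fail(0)=0 chase 'b': 0 ⇒ 0;  out={1}∪out(0)={1}
  fail(2) 'ab': from fail(1)=0 chase 'b': 0 ⇒ 3;  out={0}∪out(3)={0,1}

Scan:
[0] read 'a'  n0⇒n1
[1] read 'c'  n1⇒n0 (via fail)
[2] read 'c'  n0⇒n0
[3] read 'c'  n0⇒n0
[4] read 'a'  n0⇒n1
[5] read 'a'  n1⇒n1 (via fail)
[6] read 'a'  n1⇒n1 (via fail)
[7] read 'b'  n1⇒n2  ** P0@[6:7],P1@[7:7]
[8] read 'b'  n2⇒n3 (via fail)  ** P1@[8:8]
[9] read 'c'  n3⇒n0 (via fail)
[10] read 'b'  n0⇒n3  ** P1@[10:10]
[11] read 'b'  n3⇒n3 (via fail)  ** P1@[11:11]
[12] read 'b'  n3⇒n3 (via fail)  ** P1@[12:12]
[13] read 'c'  n3⇒n0 (via fail)
[14] read 'a'  n0⇒n1
[15] read 'b'  n1⇒n2  ** P0@[14:15],P1@[15:15]
[16] read 'c'  n2⇒n0 (via fail)
[17] read 'c'  n0⇒n0
[18] read 'c'  n0⇒n0
[19] read 'a'  n0⇒n1
[20] read 'b'  n1⇒n2  ** P0@[19:20],P1@[20:20]
[21] read 'b'  n2⇒n3 (via fail)  ** P1@[21:21]
[22] read 'b'  n3⇒n3 (via fail)  ** P1@[22:22]
[23] read 'a'  n3⇒n1 (via fail)
[24] read 'b'  n1⇒n2  ** P0@[23:24],P1@[24:24]
[25] read 'a'  n2⇒n1 (via fail)
[26] read 'b'  n1⇒n2  ** P0@[25:26],P1@[26:26]
[27] read 'a'  n2⇒n1 (via fail)
[28] read 'a'  n1⇒n1 (via fail)
[29] read 'a'  n1⇒n1 (via fail)
[30] read 'b'  n1⇒n2  ** P0@[29:30],P1@[30:30]
[31] read 'a'  n2⇒n1 (via fail)
[32] read 'b'  n1⇒n2  ** P0@[31:32],P1@[32:32]
[33] read 'b'  n2⇒n3 (via fail)  ** P1@[33:33]
[34] read 'b'  n3⇒n3 (via fail)  ** P1@[34:34]
[35] read 'b'  n3⇒n3 (via fail)  ** P1@[35:35]
[36] read 'a'  n3⇒n1 (via fail)
[37] read 'b'  n1⇒n2  ** P0@[36:37],P1@[37:37]
[38] read 'c'  n2⇒n0 (via fail)
[39] read 'b'  n0⇒n3  ** P1@[39:39]
[40] read 'b'  n3⇒n3 (via fail)  ** P1@[40:40]
[41] read 'a'  n3⇒n1 (via fail)
[42] read 'a'  n1⇒n1 (via fail)
[43] read 'b'  n1⇒n2  ** P0@[42:43],P1@[43:43]
[44] read 'a'  n2⇒n1 (via fail)
[45] read 'a'  n1⇒n1 (via fail)
[46] read 'c'  n1⇒n0 (via fail)
[47] read 'b'  n0⇒n3  ** P1@[47:47]
[48] read 'b'  n3⇒n3 (via fail)  ** P1@[48:48]
[49] read 'a'  n3⇒n1 (via fail)
[50] read 'c'  n1⇒n0 (via fail)
[51] read 'b'  n0⇒n3  ** P1@[51:51]
[52] read 'a'  n3⇒n1 (via fail)
[53] read 'b'  n1⇒n2  ** P0@[52:53],P1@[53:53]
[54] read 'c'  n2⇒n0 (via fail)

Result: [[7,0],[7,1],[8,1],[10,1],[11,1],[12,1],[15,0],[15,1],[20,0],[20,1],[21,1],[22,1],[24,0],[24,1],[26,0],[26,1],[30,0],[30,1],[32,0],[32,1],[33,1],[34,1],[35,1],[37,0],[37,1],[39,1],[40,1],[43,0],[43,1],[47,1],[48,1],[51,1],[53,0],[53,1]]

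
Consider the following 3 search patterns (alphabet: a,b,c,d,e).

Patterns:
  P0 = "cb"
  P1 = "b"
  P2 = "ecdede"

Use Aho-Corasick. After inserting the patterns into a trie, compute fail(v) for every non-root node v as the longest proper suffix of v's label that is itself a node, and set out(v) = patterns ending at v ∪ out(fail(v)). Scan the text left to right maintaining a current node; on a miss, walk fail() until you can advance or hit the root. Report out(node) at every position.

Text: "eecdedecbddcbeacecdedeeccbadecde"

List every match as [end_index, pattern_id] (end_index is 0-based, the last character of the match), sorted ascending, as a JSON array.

Build automaton:
Trie (insert patterns):
  n0 'ε': b→3 c→1 e→4
  n1 'c': b→2
  n2 'cb': ·  ←P0
  n3 'b': ·  ←P1
  n4 'e': c→5
  n5 'ec': d→6
  n6 'ecd': e→7
  n7 'ecde': d→8
  n8 'ecded': e→9
  n9 'ecdede': ·  ←P2

Failure links (BFS by depth):
  n1('c'): parent n0 fail=0; on 'c' 0 → fail=0;  out ∅∪∅=∅
  n3('b'): parent n0 fail=0; on 'b' 0 → fail=0;  out {1}∪∅={1}
  n4('e'): parent n0 fail=0; on 'e' 0 → fail=0;  out ∅∪∅=∅
  n2('cb'): parent n1 fail=0; on 'b' 0 → fail=3;  out {0}∪{1}={0,1}
  n5('ec'): parent n4 fail=0; on 'c' 0 → fail=1;  out ∅∪∅=∅
  n6('ecd'): parent n5 fail=1; on 'd' 1→0 → fail=0;  out ∅∪∅=∅
  n7('ecde'): parent n6 fail=0; on 'e' 0 → fail=4;  out ∅∪∅=∅
  n8('ecded'): parent n7 fail=4; on 'd' 4→0 → fail=0;  out ∅∪∅=∅
  n9('ecdede'): parent n8 fail=0; on 'e' 0 → fail=4;  out {2}∪∅={2}

Scan:
[0] read 'e'  n0⇒n4
[1] read 'e'  n4⇒n4 (via fail)
[2] read 'c'  n4⇒n5
[3] read 'd'  n5⇒n6
[4] read 'e'  n6⇒n7
[5] read 'd'  n7⇒n8
[6] read 'e'  n8⇒n9  → match P2@[1:6]
[7] read 'c'  n9⇒n5 (via fail)
[8] read 'b'  n5⇒n2 (via fail)  → match P0@[7:8],P1@[8:8]
[9] read 'd'  n2⇒n0 (via fail)
[10] read 'd'  n0⇒n0
[11] read 'c'  n0⇒n1
[12] read 'b'  n1⇒n2  → match P0@[11:12],P1@[12:12]
[13] read 'e'  n2⇒n4 (via fail)
[14] read 'a'  n4⇒n0 (via fail)
[15] read 'c'  n0⇒n1
[16] read 'e'  n1⇒n4 (via fail)
[17] read 'c'  n4⇒n5
[18] read 'd'  n5⇒n6
[19] read 'e'  n6⇒n7
[20] read 'd'  n7⇒n8
[21] read 'e'  n8⇒n9  → match P2@[16:21]
[22] read 'e'  n9⇒n4 (via fail)
[23] read 'c'  n4⇒n5
[24] read 'c'  n5⇒n1 (via fail)
[25] read 'b'  n1⇒n2  → match P0@[24:25],P1@[25:25]
[26] read 'a'  n2⇒n0 (via fail)
[27] read 'd'  n0⇒n0
[28] read 'e'  n0⇒n4
[29] read 'c'  n4⇒n5
[30] read 'd'  n5⇒n6
[31] read 'e'  n6⇒n7

All matches (sorted): [[6,2],[8,0],[8,1],[12,0],[12,1],[21,2],[25,0],[25,1]]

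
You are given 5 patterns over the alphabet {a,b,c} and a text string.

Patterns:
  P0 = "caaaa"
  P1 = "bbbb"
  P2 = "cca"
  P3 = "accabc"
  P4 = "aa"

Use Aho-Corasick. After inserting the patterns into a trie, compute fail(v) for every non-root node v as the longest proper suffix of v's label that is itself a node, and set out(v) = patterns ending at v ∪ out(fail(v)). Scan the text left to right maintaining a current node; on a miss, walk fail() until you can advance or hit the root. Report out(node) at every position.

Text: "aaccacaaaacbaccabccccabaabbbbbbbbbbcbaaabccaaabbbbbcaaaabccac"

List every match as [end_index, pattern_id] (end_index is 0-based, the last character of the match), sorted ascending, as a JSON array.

Construct AC machine:
Trie (insert patterns):
  n0 'ε': a→12 b→6 c→1
  n1 'c': a→2 c→10
  n2 'ca': a→3
  n3 'caa': a→4
  n4 'caaa': a→5
  n5 'caaaa': ·  [P0 ends]
  n6 'b': b→7
  n7 'bb': b→8
  n8 'bbb': b→9
  n9 'bbbb': ·  [P1 ends]
  n10 'cc': a→11
  n11 'cca': ·  [P2 ends]
  n12 'a': a→18 c→13
  n13 'ac': c→14
  n14 'acc': a→15
  n15 'acca': b→16
  n16 'accab': c→17
  n17 'accabc': ·  [P3 ends]
  n18 'aa': ·  [P4 ends]

BFS fail/out derivation:
  n1('c'): parent n0 fail=0; on 'c' 0 → fail=0;  out ∅∪∅=∅
  n6('b'): parent n0 fail=0; on 'b' 0 → fail=0;  out ∅∪∅=∅
  n12('a'): parent n0 fail=0; on 'a' 0 → fail=0;  out ∅∪∅=∅
  n2('ca'): parent n1 fail=0; on 'a' 0 → fail=12;  out ∅∪∅=∅
  n7('bb'): parent n6 fail=0; on 'b' 0 → fail=6;  out ∅∪∅=∅
  n10('cc'): parent n1 fail=0; on 'c' 0 → fail=1;  out ∅∪∅=∅
  n13('ac'): parent n12 fail=0; on 'c' 0 → fail=1;  out ∅∪∅=∅
  n18('aa'): parent n12 fail=0; on 'a' 0 → fail=12;  out {4}∪∅={4}
  n3('caa'): parent n2 fail=12; on 'a' 12 → fail=18;  out ∅∪{4}={4}
  n8('bbb'): parent n7 fail=6; on 'b' 6 → fail=7;  out ∅∪∅=∅
  n11('cca'): parent n10 fail=1; on 'a' 1 → fail=2;  out {2}∪∅={2}
  n14('acc'): parent n13 fail=1; on 'c' 1 → fail=10;  out ∅∪∅=∅
  n4('caaa'): parent n3 fail=18; on 'a' 18→12 → fail=18;  out ∅∪{4}={4}
  n9('bbbb'): parent n8 fail=7; on 'b' 7 → fail=8;  out {1}∪∅={1}
  n15('acca'): parent n14 fail=10; on 'a' 10 → fail=11;  out ∅∪{2}={2}
  n5('caaaa'): parent n4 fail=18; on 'a' 18→12 → fail=18;  out {0}∪{4}={0,4}
  n16('accab'): parent n15 fail=11; on 'b' 11→2→12→0 → fail=6;  out ∅∪∅=∅
  n17('accabc'): parent n16 fail=6; on 'c' 6→0 → fail=1;  out {3}∪∅={3}

Scan:
pos 0 'a': at 12
pos 1 'a': at 18  emit P4@[0:1]
pos 2 'c': at 13 ·f
pos 3 'c': at 14
pos 4 'a': at 15  emit P2@[2:4]
pos 5 'c': at 13 ·f
pos 6 'a': at 2 ·f
pos 7 'a': at 3  emit P4@[6:7]
pos 8 'a': at 4  emit P4@[7:8]
pos 9 'a': at 5  emit P0@[5:9],P4@[8:9]
pos 10 'c': at 13 ·f
pos 11 'b': at 6 ·f
pos 12 'a': at 12 ·f
pos 13 'c': at 13
pos 14 'c': at 14
pos 15 'a': at 15  emit P2@[13:15]
pos 16 'b': at 16
pos 17 'c': at 17  emit P3@[12:17]
pos 18 'c': at 10 ·f
pos 19 'c': at 10 ·f
pos 20 'c': at 10 ·f
pos 21 'a': at 11  emit P2@[19:21]
pos 22 'b': at 6 ·f
pos 23 'a': at 12 ·f
pos 24 'a': at 18  emit P4@[23:24]
pos 25 'b': at 6 ·f
pos 26 'b': at 7
pos 27 'b': at 8
pos 28 'b': at 9  emit P1@[25:28]
pos 29 'b': at 9 ·f  emit P1@[26:29]
pos 30 'b': at 9 ·f  emit P1@[27:30]
pos 31 'b': at 9 ·f  emit P1@[28:31]
pos 32 'b': at 9 ·f  emit P1@[29:32]
pos 33 'b': at 9 ·f  emit P1@[30:33]
pos 34 'b': at 9 ·f  emit P1@[31:34]
pos 35 'c': at 1 ·f
pos 36 'b': at 6 ·f
pos 37 'a': at 12 ·f
pos 38 'a': at 18  emit P4@[37:38]
pos 39 'a': at 18 ·f  emit P4@[38:39]
pos 40 'b': at 6 ·f
pos 41 'c': at 1 ·f
pos 42 'c': at 10
pos 43 'a': at 11  emit P2@[41:43]
pos 44 'a': at 3 ·f  emit P4@[43:44]
pos 45 'a': at 4  emit P4@[44:45]
pos 46 'b': at 6 ·f
pos 47 'b': at 7
pos 48 'b': at 8
pos 49 'b': at 9  emit P1@[46:49]
pos 50 'b': at 9 ·f  emit P1@[47:50]
pos 51 'c': at 1 ·f
pos 52 'a': at 2
pos 53 'a': at 3  emit P4@[52:53]
pos 54 'a': at 4  emit P4@[53:54]
pos 55 'a': at 5  emit P0@[51:55],P4@[54:55]
pos 56 'b': at 6 ·f
pos 57 'c': at 1 ·f
pos 58 'c': at 10
pos 59 'a': at 11  emit P2@[57:59]
pos 60 'c': at 13 ·f

All matches (sorted): [[1,4],[4,2],[7,4],[8,4],[9,0],[9,4],[15,2],[17,3],[21,2],[24,4],[28,1],[29,1],[30,1],[31,1],[32,1],[33,1],[34,1],[38,4],[39,4],[43,2],[44,4],[45,4],[49,1],[50,1],[53,4],[54,4],[55,0],[55,4],[59,2]]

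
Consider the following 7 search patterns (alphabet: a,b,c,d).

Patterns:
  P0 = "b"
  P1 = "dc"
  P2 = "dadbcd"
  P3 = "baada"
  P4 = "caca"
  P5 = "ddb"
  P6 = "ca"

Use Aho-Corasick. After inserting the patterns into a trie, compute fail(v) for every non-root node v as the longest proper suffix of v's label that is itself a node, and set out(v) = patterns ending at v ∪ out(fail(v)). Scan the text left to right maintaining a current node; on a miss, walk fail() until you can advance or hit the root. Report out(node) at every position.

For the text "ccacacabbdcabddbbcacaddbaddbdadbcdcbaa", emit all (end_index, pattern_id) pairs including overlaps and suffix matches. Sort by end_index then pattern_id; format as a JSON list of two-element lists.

Build:
Trie nodes:
  0='ε' goto b→1 c→13 d→2
  1='b' goto a→9  ←P0
  2='d' goto a→4 c→3 d→17
  3='dc' goto ·  ←P1
  4='da' goto d→5
  5='dad' goto b→6
  6='dadb' goto c→7
  7='dadbc' goto d→8
  8='dadbcd' goto ·  ←P2
  9='ba' goto a→10
  10='baa' goto d→11
  11='baad' goto a→12
  12='baada' goto ·  ←P3
  13='c' goto a→14
  14='ca' goto c→15  ←P6
  15='cac' goto a→16
  16='caca' goto ·  ←P4
  17='dd' goto b→18
  18='ddb' goto ·  ←P5

Failure links (BFS by depth):
  fail(1) 'b': from fail(0)=0 chase 'b': 0 ⇒ 0;  out={0}∪out(0)={0}
  fail(2) 'd': from fail(0)=0 chase 'd': 0 ⇒ 0;  out=∅∪out(0)=∅
  fail(13) 'c': from fail(0)=0 chase 'c': 0 ⇒ 0;  out=∅∪out(0)=∅
  fail(3) 'dc': from fail(2)=0 chase 'c': 0 ⇒ 13;  out={1}∪out(13)={1}
  fail(4) 'da': from fail(2)=0 chase 'a': 0 ⇒ 0;  out=∅∪out(0)=∅
  fail(9) 'ba': from fail(1)=0 chase 'a': 0 ⇒ 0;  out=∅∪out(0)=∅
  fail(14) 'ca': from fail(13)=0 chase 'a': 0 ⇒ 0;  out={6}∪out(0)={6}
  fail(17) 'dd': from fail(2)=0 chase 'd': 0 ⇒ 2;  out=∅∪out(2)=∅
  fail(5) 'dad': from fail(4)=0 chase 'd': 0 ⇒ 2;  out=∅∪out(2)=∅
  fail(10) 'baa': from fail(9)=0 chase 'a': 0 ⇒ 0;  out=∅∪out(0)=∅
  fail(15) 'cac': from fail(14)=0 chase 'c': 0 ⇒ 13;  out=∅∪out(13)=∅
  fail(18) 'ddb': from fail(17)=2 chase 'b': 2→0 ⇒ 1;  out={5}∪out(1)={0,5}
  fail(6) 'dadb': from fail(5)=2 chase 'b': 2→0 ⇒ 1;  out=∅∪out(1)={0}
  fail(11) 'baad': from fail(10)=0 chase 'd': 0 ⇒ 2;  out=∅∪out(2)=∅
  fail(16) 'caca': from fail(15)=13 chase 'a': 13 ⇒ 14;  out={4}∪out(14)={4,6}
  fail(7) 'dadbc': from fail(6)=1 chase 'c': 1→0 ⇒ 13;  out=∅∪out(13)=∅
  fail(12) 'baada': from fail(11)=2 chase 'a': 2 ⇒ 4;  out={3}∪out(4)={3}
  fail(8) 'dadbcd': from fail(7)=13 chase 'd': 13→0 ⇒ 2;  out={2}∪out(2)={2}

Text stream:
i=0 'c': node 0→13
i=1 'c': node 13→13 (via fail)
i=2 'a': node 13→14  → match P6@[1:2]
i=3 'c': node 14→15
i=4 'a': node 15→16  → match P4@[1:4],P6@[3:4]
i=5 'c': node 16→15 (via fail)
i=6 'a': node 15→16  → match P4@[3:6],P6@[5:6]
i=7 'b': node 16→1 (via fail)  → match P0@[7:7]
i=8 'b': node 1→1 (via fail)  → match P0@[8:8]
i=9 'd': node 1→2 (via fail)
i=10 'c': node 2→3  → match P1@[9:10]
i=11 'a': node 3→14 (via fail)  → match P6@[10:11]
i=12 'b': node 14→1 (via fail)  → match P0@[12:12]
i=13 'd': node 1→2 (via fail)
i=14 'd': node 2→17
i=15 'b': node 17→18  → match P0@[15:15],P5@[13:15]
i=16 'b': node 18→1 (via fail)  → match P0@[16:16]
i=17 'c': node 1→13 (via fail)
i=18 'a': node 13→14  → match P6@[17:18]
i=19 'c': node 14→15
i=20 'a': node 15→16  → match P4@[17:20],P6@[19:20]
i=21 'd': node 16→2 (via fail)
i=22 'd': node 2→17
i=23 'b': node 17→18  → match P0@[23:23],P5@[21:23]
i=24 'a': node 18→9 (via fail)
i=25 'd': node 9→2 (via fail)
i=26 'd': node 2→17
i=27 'b': node 17→18  → match P0@[27:27],P5@[25:27]
i=28 'd': node 18→2 (via fail)
i=29 'a': node 2→4
i=30 'd': node 4→5
i=31 'b': node 5→6  → match P0@[31:31]
i=32 'c': node 6→7
i=33 'd': node 7→8  → match P2@[28:33]
i=34 'c': node 8→3 (via fail)  → match P1@[33:34]
i=35 'b': node 3→1 (via fail)  → match P0@[35:35]
i=36 'a': node 1→9
i=37 'a': node 9→10

Result: [[2,6],[4,4],[4,6],[6,4],[6,6],[7,0],[8,0],[10,1],[11,6],[12,0],[15,0],[15,5],[16,0],[18,6],[20,4],[20,6],[23,0],[23,5],[27,0],[27,5],[31,0],[33,2],[34,1],[35,0]]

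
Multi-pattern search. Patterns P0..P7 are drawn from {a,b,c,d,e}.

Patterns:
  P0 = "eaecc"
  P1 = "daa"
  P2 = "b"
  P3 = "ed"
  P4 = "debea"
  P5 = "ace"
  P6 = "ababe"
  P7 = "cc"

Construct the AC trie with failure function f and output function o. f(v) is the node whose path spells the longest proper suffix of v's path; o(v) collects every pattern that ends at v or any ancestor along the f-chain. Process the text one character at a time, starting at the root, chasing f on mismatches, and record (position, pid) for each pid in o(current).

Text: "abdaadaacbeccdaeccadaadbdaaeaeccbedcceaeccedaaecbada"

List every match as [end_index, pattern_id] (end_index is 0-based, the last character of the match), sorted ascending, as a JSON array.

Build:
Trie (insert patterns):
  n0 'ε': a→15 b→9 c→22 d→6 e→1
  n1 'e': a→2 d→10
  n2 'ea': e→3
  n3 'eae': c→4
  n4 'eaec': c→5
  n5 'eaecc': ·  [P0 ends]
  n6 'd': a→7 e→11
  n7 'da': a→8
  n8 'daa': ·  [P1 ends]
  n9 'b': ·  [P2 ends]
  n10 'ed': ·  [P3 ends]
  n11 'de': b→12
  n12 'deb': e→13
  n13 'debe': a→14
  n14 'debea': ·  [P4 ends]
  n15 'a': b→18 c→16
  n16 'ac': e→17
  n17 'ace': ·  [P5 ends]
  n18 'ab': a→19
  n19 'aba': b→20
  n20 'abab': e→21
  n21 'ababe': ·  [P6 ends]
  n22 'c': c→23
  n23 'cc': ·  [P7 ends]

Failure links (BFS by depth):
  fail(1) 'e': from fail(0)=0 chase 'e': 0 ⇒ 0;  out=∅∪out(0)=∅
  fail(6) 'd': from fail(0)=0 chase 'd': 0 ⇒ 0;  out=∅∪out(0)=∅
  fail(9) 'b': from fail(0)=0 chase 'b': 0 ⇒ 0;  out={2}∪out(0)={2}
  fail(15) 'a': from fail(0)=0 chase 'a': 0 ⇒ 0;  out=∅∪out(0)=∅
  fail(22) 'c': from fail(0)=0 chase 'c': 0 ⇒ 0;  out=∅∪out(0)=∅
  fail(2) 'ea': from fail(1)=0 chase 'a': 0 ⇒ 15;  out=∅∪out(15)=∅
  fail(7) 'da': from fail(6)=0 chase 'a': 0 ⇒ 15;  out=∅∪out(15)=∅
  fail(10) 'ed': from fail(1)=0 chase 'd': 0 ⇒ 6;  out={3}∪out(6)={3}
  fail(11) 'de': from fail(6)=0 chase 'e': 0 ⇒ 1;  out=∅∪out(1)=∅
  fail(16) 'ac': from fail(15)=0 chase 'c': 0 ⇒ 22;  out=∅∪out(22)=∅
  fail(18) 'ab': from fail(15)=0 chase 'b': 0 ⇒ 9;  out=∅∪out(9)={2}
  fail(23) 'cc': from fail(22)=0 chase 'c': 0 ⇒ 22;  out={7}∪out(22)={7}
  fail(3) 'eae': from fail(2)=15 chase 'e': 15→0 ⇒ 1;  out=∅∪out(1)=∅
  fail(8) 'daa': from fail(7)=15 chase 'a': 15→0 ⇒ 15;  out={1}∪out(15)={1}
  fail(12) 'deb': from fail(11)=1 chase 'b': 1→0 ⇒ 9;  out=∅∪out(9)={2}
  fail(17) 'ace': from fail(16)=22 chase 'e': 22→0 ⇒ 1;  out={5}∪out(1)={5}
  fail(19) 'aba': from fail(18)=9 chase 'a': 9→0 ⇒ 15;  out=∅∪out(15)=∅
  fail(4) 'eaec': from fail(3)=1 chase 'c': 1→0 ⇒ 22;  out=∅∪out(22)=∅
  fail(13) 'debe': from fail(12)=9 chase 'e': 9→0 ⇒ 1;  out=∅∪out(1)=∅
  fail(20) 'abab': from fail(19)=15 chase 'b': 15 ⇒ 18;  out=∅∪out(18)={2}
  fail(5) 'eaecc': from fail(4)=22 chase 'c': 22 ⇒ 23;  out={0}∪out(23)={0,7}
  fail(14) 'debea': from fail(13)=1 chase 'a': 1 ⇒ 2;  out={4}∪out(2)={4}
  fail(21) 'ababe': from fail(20)=18 chase 'e': 18→9→0 ⇒ 1;  out={6}∪out(1)={6}

Scan:
pos 0 'a': at 15
pos 1 'b': at 18  → match P2@[1:1]
pos 2 'd': at 6 (via fail)
pos 3 'a': at 7
pos 4 'a': at 8  → match P1@[2:4]
pos 5 'd': at 6 (via fail)
pos 6 'a': at 7
pos 7 'a': at 8  → match P1@[5:7]
pos 8 'c': at 16 (via fail)
pos 9 'b': at 9 (via fail)  → match P2@[9:9]
pos 10 'e': at 1 (via fail)
pos 11 'c': at 22 (via fail)
pos 12 'c': at 23  → match P7@[11:12]
pos 13 'd': at 6 (via fail)
pos 14 'a': at 7
pos 15 'e': at 1 (via fail)
pos 16 'c': at 22 (via fail)
pos 17 'c': at 23  → match P7@[16:17]
pos 18 'a': at 15 (via fail)
pos 19 'd': at 6 (via fail)
pos 20 'a': at 7
pos 21 'a': at 8  → match P1@[19:21]
pos 22 'd': at 6 (via fail)
pos 23 'b': at 9 (via fail)  → match P2@[23:23]
pos 24 'd': at 6 (via fail)
pos 25 'a': at 7
pos 26 'a': at 8  → match P1@[24:26]
pos 27 'e': at 1 (via fail)
pos 28 'a': at 2
pos 29 'e': at 3
pos 30 'c': at 4
pos 31 'c': at 5  → match P0@[27:31],P7@[30:31]
pos 32 'b': at 9 (via fail)  → match P2@[32:32]
pos 33 'e': at 1 (via fail)
pos 34 'd': at 10  → match P3@[33:34]
pos 35 'c': at 22 (via fail)
pos 36 'c': at 23  → match P7@[35:36]
pos 37 'e': at 1 (via fail)
pos 38 'a': at 2
pos 39 'e': at 3
pos 40 'c': at 4
pos 41 'c': at 5  → match P0@[37:41],P7@[40:41]
pos 42 'e': at 1 (via fail)
pos 43 'd': at 10  → match P3@[42:43]
pos 44 'a': at 7 (via fail)
pos 45 'a': at 8  → match P1@[43:45]
pos 46 'e': at 1 (via fail)
pos 47 'c': at 22 (via fail)
pos 48 'b': at 9 (via fail)  → match P2@[48:48]
pos 49 'a': at 15 (via fail)
pos 50 'd': at 6 (via fail)
pos 51 'a': at 7

Result: [[1,2],[4,1],[7,1],[9,2],[12,7],[17,7],[21,1],[23,2],[26,1],[31,0],[31,7],[32,2],[34,3],[36,7],[41,0],[41,7],[43,3],[45,1],[48,2]]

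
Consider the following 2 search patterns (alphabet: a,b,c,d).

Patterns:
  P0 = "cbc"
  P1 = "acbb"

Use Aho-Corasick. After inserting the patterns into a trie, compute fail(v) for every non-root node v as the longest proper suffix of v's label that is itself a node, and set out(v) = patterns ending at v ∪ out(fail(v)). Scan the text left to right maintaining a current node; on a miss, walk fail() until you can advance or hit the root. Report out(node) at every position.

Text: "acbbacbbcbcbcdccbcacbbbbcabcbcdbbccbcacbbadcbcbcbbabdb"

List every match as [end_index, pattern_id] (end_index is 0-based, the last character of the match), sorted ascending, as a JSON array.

Build:
Trie (insert patterns):
  n0 'ε': a→4 c→1
  n1 'c': b→2
  n2 'cb': c→3
  n3 'cbc': ·  ←P0
  n4 'a': c→5
  n5 'ac': b→6
  n6 'acb': b→7
  n7 'acbb': ·  ←P1

Failure links (BFS by depth):
  fail(1) 'c': from fail(0)=0 chase 'c': 0 ⇒ 0;  out=∅∪out(0)=∅
  fail(4) 'a': from fail(0)=0 chase 'a': 0 ⇒ 0;  out=∅∪out(0)=∅
  fail(2) 'cb': from fail(1)=0 chase 'b': 0 ⇒ 0;  out=∅∪out(0)=∅
  fail(5) 'ac': from fail(4)=0 chase 'c': 0 ⇒ 1;  out=∅∪out(1)=∅
  fail(3) 'cbc': from fail(2)=0 chase 'c': 0 ⇒ 1;  out={0}∪out(1)={0}
  fail(6) 'acb': from fail(5)=1 chase 'b': 1 ⇒ 2;  out=∅∪out(2)=∅
  fail(7) 'acbb': from fail(6)=2 chase 'b': 2→0 ⇒ 0;  out={1}∪out(0)={1}

Text stream:
pos 0 'a': at 4
pos 1 'c': at 5
pos 2 'b': at 6
pos 3 'b': at 7  emit P1@[0:3]
pos 4 'a': at 4 (via fail)
pos 5 'c': at 5
pos 6 'b': at 6
pos 7 'b': at 7  emit P1@[4:7]
pos 8 'c': at 1 (via fail)
pos 9 'b': at 2
pos 10 'c': at 3  emit P0@[8:10]
pos 11 'b': at 2 (via fail)
pos 12 'c': at 3  emit P0@[10:12]
pos 13 'd': at 0 (via fail)
pos 14 'c': at 1
pos 15 'c': at 1 (via fail)
pos 16 'b': at 2
pos 17 'c': at 3  emit P0@[15:17]
pos 18 'a': at 4 (via fail)
pos 19 'c': at 5
pos 20 'b': at 6
pos 21 'b': at 7  emit P1@[18:21]
pos 22 'b': at 0 (via fail)
pos 23 'b': at 0
pos 24 'c': at 1
pos 25 'a': at 4 (via fail)
pos 26 'b': at 0 (via fail)
pos 27 'c': at 1
pos 28 'b': at 2
pos 29 'c': at 3  emit P0@[27:29]
pos 30 'd': at 0 (via fail)
pos 31 'b': at 0
pos 32 'b': at 0
pos 33 'c': at 1
pos 34 'c': at 1 (via fail)
pos 35 'b': at 2
pos 36 'c': at 3  emit P0@[34:36]
pos 37 'a': at 4 (via fail)
pos 38 'c': at 5
pos 39 'b': at 6
pos 40 'b': at 7  emit P1@[37:40]
pos 41 'a': at 4 (via fail)
pos 42 'd': at 0 (via fail)
pos 43 'c': at 1
pos 44 'b': at 2
pos 45 'c': at 3  emit P0@[43:45]
pos 46 'b': at 2 (via fail)
pos 47 'c': at 3  emit P0@[45:47]
pos 48 'b': at 2 (via fail)
pos 49 'b': at 0 (via fail)
pos 50 'a': at 4
pos 51 'b': at 0 (via fail)
pos 52 'd': at 0
pos 53 'b': at 0

All matches (sorted): [[3,1],[7,1],[10,0],[12,0],[17,0],[21,1],[29,0],[36,0],[40,1],[45,0],[47,0]]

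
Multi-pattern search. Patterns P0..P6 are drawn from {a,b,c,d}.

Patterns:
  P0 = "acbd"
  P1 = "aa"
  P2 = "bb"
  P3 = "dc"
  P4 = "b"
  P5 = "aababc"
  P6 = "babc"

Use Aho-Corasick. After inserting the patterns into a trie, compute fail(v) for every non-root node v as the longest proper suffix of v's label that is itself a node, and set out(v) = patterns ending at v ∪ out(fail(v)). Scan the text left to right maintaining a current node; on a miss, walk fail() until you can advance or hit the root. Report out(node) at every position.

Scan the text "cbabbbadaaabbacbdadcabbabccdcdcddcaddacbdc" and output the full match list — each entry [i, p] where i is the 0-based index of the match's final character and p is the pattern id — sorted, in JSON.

Build automaton:
Trie (insert patterns):
  0='ε' goto a→1 b→6 d→8
  1='a' goto a→5 c→2
  2='ac' goto b→3
  3='acb' goto d→4
  4='acbd' goto ·  ←P0
  5='aa' goto b→10  ←P1
  6='b' goto a→14 b→7  ←P4
  7='bb' goto ·  ←P2
  8='d' goto c→9
  9='dc' goto ·  ←P3
  10='aab' goto a→11
  11='aaba' goto b→12
  12='aabab' goto c→13
  13='aababc' goto ·  ←P5
  14='ba' goto b→15
  15='bab' goto c→16
  16='babc' goto ·  ←P6

BFS fail/out derivation:
  fail(1) 'a': from fail(0)=0 chase 'a': 0 ⇒ 0;  out=∅∪out(0)=∅
  fail(6) 'b': from fail(0)=0 chase 'b': 0 ⇒ 0;  out={4}∪out(0)={4}
  fail(8) 'd': from fail(0)=0 chase 'd': 0 ⇒ 0;  out=∅∪out(0)=∅
  fail(2) 'ac': from fail(1)=0 chase 'c': 0 ⇒ 0;  out=∅∪out(0)=∅
  fail(5) 'aa': from fail(1)=0 chase 'a': 0 ⇒ 1;  out={1}∪out(1)={1}
  fail(7) 'bb': from fail(6)=0 chase 'b': 0 ⇒ 6;  out={2}∪out(6)={2,4}
  fail(9) 'dc': from fail(8)=0 chase 'c': 0 ⇒ 0;  out={3}∪out(0)={3}
  fail(14) 'ba': from fail(6)=0 chase 'a': 0 ⇒ 1;  out=∅∪out(1)=∅
  fail(3) 'acb': from fail(2)=0 chase 'b': 0 ⇒ 6;  out=∅∪out(6)={4}
  fail(10) 'aab': from fail(5)=1 chase 'b': 1→0 ⇒ 6;  out=∅∪out(6)={4}
  fail(15) 'bab': from fail(14)=1 chase 'b': 1→0 ⇒ 6;  out=∅∪out(6)={4}
  fail(4) 'acbd': from fail(3)=6 chase 'd': 6→0 ⇒ 8;  out={0}∪out(8)={0}
  fail(11) 'aaba': from fail(10)=6 chase 'a': 6 ⇒ 14;  out=∅∪out(14)=∅
  fail(16) 'babc': from fail(15)=6 chase 'c': 6→0 ⇒ 0;  out={6}∪out(0)={6}
  fail(12) 'aabab': from fail(11)=14 chase 'b': 14 ⇒ 15;  out=∅∪out(15)={4}
  fail(13) 'aababc': from fail(12)=15 chase 'c': 15 ⇒ 16;  out={5}∪out(16)={5,6}

Run:
i=0 'c': node 0→0
i=1 'b': node 0→6  ** P4@[1:1]
i=2 'a': node 6→14
i=3 'b': node 14→15  ** P4@[3:3]
i=4 'b': node 15→7 (fail-walked)  ** P2@[3:4],P4@[4:4]
i=5 'b': node 7→7 (fail-walked)  ** P2@[4:5],P4@[5:5]
i=6 'a': node 7→14 (fail-walked)
i=7 'd': node 14→8 (fail-walked)
i=8 'a': node 8→1 (fail-walked)
i=9 'a': node 1→5  ** P1@[8:9]
i=10 'a': node 5→5 (fail-walked)  ** P1@[9:10]
i=11 'b': node 5→10  ** P4@[11:11]
i=12 'b': node 10→7 (fail-walked)  ** P2@[11:12],P4@[12:12]
i=13 'a': node 7→14 (fail-walked)
i=14 'c': node 14→2 (fail-walked)
i=15 'b': node 2→3  ** P4@[15:15]
i=16 'd': node 3→4  ** P0@[13:16]
i=17 'a': node 4→1 (fail-walked)
i=18 'd': node 1→8 (fail-walked)
i=19 'c': node 8→9  ** P3@[18:19]
i=20 'a': node 9→1 (fail-walked)
i=21 'b': node 1→6 (fail-walked)  ** P4@[21:21]
i=22 'b': node 6→7  ** P2@[21:22],P4@[22:22]
i=23 'a': node 7→14 (fail-walked)
i=24 'b': node 14→15  ** P4@[24:24]
i=25 'c': node 15→16  ** P6@[22:25]
i=26 'c': node 16→0 (fail-walked)
i=27 'd': node 0→8
i=28 'c': node 8→9  ** P3@[27:28]
i=29 'd': node 9→8 (fail-walked)
i=30 'c': node 8→9  ** P3@[29:30]
i=31 'd': node 9→8 (fail-walked)
i=32 'd': node 8→8 (fail-walked)
i=33 'c': node 8→9  ** P3@[32:33]
i=34 'a': node 9→1 (fail-walked)
i=35 'd': node 1→8 (fail-walked)
i=36 'd': node 8→8 (fail-walked)
i=37 'a': node 8→1 (fail-walked)
i=38 'c': node 1→2
i=39 'b': node 2→3  ** P4@[39:39]
i=40 'd': node 3→4  ** P0@[37:40]
i=41 'c': node 4→9 (fail-walked)  ** P3@[40:41]

Result: [[1,4],[3,4],[4,2],[4,4],[5,2],[5,4],[9,1],[10,1],[11,4],[12,2],[12,4],[15,4],[16,0],[19,3],[21,4],[22,2],[22,4],[24,4],[25,6],[28,3],[30,3],[33,3],[39,4],[40,0],[41,3]]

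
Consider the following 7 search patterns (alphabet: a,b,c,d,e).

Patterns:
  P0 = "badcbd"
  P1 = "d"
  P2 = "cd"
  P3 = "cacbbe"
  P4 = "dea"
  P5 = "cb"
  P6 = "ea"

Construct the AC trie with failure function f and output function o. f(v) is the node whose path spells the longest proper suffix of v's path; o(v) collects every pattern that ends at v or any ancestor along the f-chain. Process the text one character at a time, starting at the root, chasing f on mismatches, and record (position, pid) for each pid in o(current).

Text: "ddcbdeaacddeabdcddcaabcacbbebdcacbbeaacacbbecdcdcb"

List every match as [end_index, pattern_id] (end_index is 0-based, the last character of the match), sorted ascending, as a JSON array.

Build automaton:
Trie nodes:
  n0 'ε': b→1 c→8 d→7 e→18
  n1 'b': a→2
  n2 'ba': d→3
  n3 'bad': c→4
  n4 'badc': b→5
  n5 'badcb': d→6
  n6 'badcbd': ·  [P0 ends]
  n7 'd': e→15  [P1 ends]
  n8 'c': a→10 b→17 d→9
  n9 'cd': ·  [P2 ends]
  n10 'ca': c→11
  n11 'cac': b→12
  n12 'cacb': b→13
  n13 'cacbb': e→14
  n14 'cacbbe': ·  [P3 ends]
  n15 'de': a→16
  n16 'dea': ·  [P4 ends]
  n17 'cb': ·  [P5 ends]
  n18 'e': a→19
  n19 'ea': ·  [P6 ends]

Failure links (BFS by depth):
  n1('b'): parent n0 fail=0; on 'b' 0 → fail=0;  out ∅∪∅=∅
  n7('d'): parent n0 fail=0; on 'd' 0 → fail=0;  out {1}∪∅={1}
  n8('c'): parent n0 fail=0; on 'c' 0 → fail=0;  out ∅∪∅=∅
  n18('e'): parent n0 fail=0; on 'e' 0 → fail=0;  out ∅∪∅=∅
  n2('ba'): parent n1 fail=0; on 'a' 0 → fail=0;  out ∅∪∅=∅
  n9('cd'): parent n8 fail=0; on 'd' 0 → fail=7;  out {2}∪{1}={1,2}
  n10('ca'): parent n8 fail=0; on 'a' 0 → fail=0;  out ∅∪∅=∅
  n15('de'): parent n7 fail=0; on 'e' 0 → fail=18;  out ∅∪∅=∅
  n17('cb'): parent n8 fail=0; on 'b' 0 → fail=1;  out {5}∪∅={5}
  n19('ea'): parent n18 fail=0; on 'a' 0 → fail=0;  out {6}∪∅={6}
  n3('bad'): parent n2 fail=0; on 'd' 0 → fail=7;  out ∅∪{1}={1}
  n11('cac'): parent n10 fail=0; on 'c' 0 → fail=8;  out ∅∪∅=∅
  n16('dea'): parent n15 fail=18; on 'a' 18 → fail=19;  out {4}∪{6}={4,6}
  n4('badc'): parent n3 fail=7; on 'c' 7→0 → fail=8;  out ∅∪∅=∅
  n12('cacb'): parent n11 fail=8; on 'b' 8 → fail=17;  out ∅∪{5}={5}
  n5('badcb'): parent n4 fail=8; on 'b' 8 → fail=17;  out ∅∪{5}={5}
  n13('cacbb'): parent n12 fail=17; on 'b' 17→1→0 → fail=1;  out ∅∪∅=∅
  n6('badcbd'): parent n5 fail=17; on 'd' 17→1→0 → fail=7;  out {0}∪{1}={0,1}
  n14('cacbbe'): parent n13 fail=1; on 'e' 1→0 → fail=18;  out {3}∪∅={3}

Scan:
pos 0 'd': at 7  emit P1@[0:0]
pos 1 'd': at 7 (via fail)  emit P1@[1:1]
pos 2 'c': at 8 (via fail)
pos 3 'b': at 17  emit P5@[2:3]
pos 4 'd': at 7 (via fail)  emit P1@[4:4]
pos 5 'e': at 15
pos 6 'a': at 16  emit P4@[4:6],P6@[5:6]
pos 7 'a': at 0 (via fail)
pos 8 'c': at 8
pos 9 'd': at 9  emit P1@[9:9],P2@[8:9]
pos 10 'd': at 7 (via fail)  emit P1@[10:10]
pos 11 'e': at 15
pos 12 'a': at 16  emit P4@[10:12],P6@[11:12]
pos 13 'b': at 1 (via fail)
pos 14 'd': at 7 (via fail)  emit P1@[14:14]
pos 15 'c': at 8 (via fail)
pos 16 'd': at 9  emit P1@[16:16],P2@[15:16]
pos 17 'd': at 7 (via fail)  emit P1@[17:17]
pos 18 'c': at 8 (via fail)
pos 19 'a': at 10
pos 20 'a': at 0 (via fail)
pos 21 'b': at 1
pos 22 'c': at 8 (via fail)
pos 23 'a': at 10
pos 24 'c': at 11
pos 25 'b': at 12  emit P5@[24:25]
pos 26 'b': at 13
pos 27 'e': at 14  emit P3@[22:27]
pos 28 'b': at 1 (via fail)
pos 29 'd': at 7 (via fail)  emit P1@[29:29]
pos 30 'c': at 8 (via fail)
pos 31 'a': at 10
pos 32 'c': at 11
pos 33 'b': at 12  emit P5@[32:33]
pos 34 'b': at 13
pos 35 'e': at 14  emit P3@[30:35]
pos 36 'a': at 19 (via fail)  emit P6@[35:36]
pos 37 'a': at 0 (via fail)
pos 38 'c': at 8
pos 39 'a': at 10
pos 40 'c': at 11
pos 41 'b': at 12  emit P5@[40:41]
pos 42 'b': at 13
pos 43 'e': at 14  emit P3@[38:43]
pos 44 'c': at 8 (via fail)
pos 45 'd': at 9  emit P1@[45:45],P2@[44:45]
pos 46 'c': at 8 (via fail)
pos 47 'd': at 9  emit P1@[47:47],P2@[46:47]
pos 48 'c': at 8 (via fail)
pos 49 'b': at 17  emit P5@[48:49]

All matches (sorted): [[0,1],[1,1],[3,5],[4,1],[6,4],[6,6],[9,1],[9,2],[10,1],[12,4],[12,6],[14,1],[16,1],[16,2],[17,1],[25,5],[27,3],[29,1],[33,5],[35,3],[36,6],[41,5],[43,3],[45,1],[45,2],[47,1],[47,2],[49,5]]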